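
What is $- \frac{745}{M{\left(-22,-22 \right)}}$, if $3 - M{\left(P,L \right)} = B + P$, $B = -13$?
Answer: $- \frac{745}{38} \approx -19.605$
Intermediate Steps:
$M{\left(P,L \right)} = 16 - P$ ($M{\left(P,L \right)} = 3 - \left(-13 + P\right) = 16 - P$)
$- \frac{745}{M{\left(-22,-22 \right)}} = - \frac{745}{16 - -22} = - \frac{745}{16 + 22} = - \frac{745}{38}$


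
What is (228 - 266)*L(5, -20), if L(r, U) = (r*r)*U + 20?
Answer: 18240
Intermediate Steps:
L(r, U) = 20 + U*r² (L(r, U) = r²*U + 20 = U*r² + 20 = 20 + U*r²)
(228 - 266)*L(5, -20) = (228 - 266)*(20 - 20*5²) = -38*(20 - 20*25) = -38*(20 - 500) = -38*(-480) = 18240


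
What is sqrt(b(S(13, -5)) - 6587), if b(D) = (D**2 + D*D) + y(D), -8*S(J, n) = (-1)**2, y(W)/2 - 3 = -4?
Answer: 7*I*sqrt(8606)/8 ≈ 81.172*I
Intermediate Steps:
y(W) = -2 (y(W) = 6 + 2*(-4) = 6 - 8 = -2)
S(J, n) = -1/8 (S(J, n) = -1/8*(-1)**2 = -1/8*1 = -1/8)
b(D) = -2 + 2*D**2 (b(D) = (D**2 + D*D) - 2 = (D**2 + D**2) - 2 = 2*D**2 - 2 = -2 + 2*D**2)
sqrt(b(S(13, -5)) - 6587) = sqrt((-2 + 2*(-1/8)**2) - 6587) = sqrt((-2 + 2*(1/64)) - 6587) = sqrt((-2 + 1/32) - 6587) = sqrt(-63/32 - 6587) = sqrt(-210847/32) = 7*I*sqrt(8606)/8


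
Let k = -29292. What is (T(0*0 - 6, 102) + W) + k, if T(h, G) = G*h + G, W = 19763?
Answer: -10039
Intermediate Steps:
T(h, G) = G + G*h
(T(0*0 - 6, 102) + W) + k = (102*(1 + (0*0 - 6)) + 19763) - 29292 = (102*(1 + (0 - 6)) + 19763) - 29292 = (102*(1 - 6) + 19763) - 29292 = (102*(-5) + 19763) - 29292 = (-510 + 19763) - 29292 = 19253 - 29292 = -10039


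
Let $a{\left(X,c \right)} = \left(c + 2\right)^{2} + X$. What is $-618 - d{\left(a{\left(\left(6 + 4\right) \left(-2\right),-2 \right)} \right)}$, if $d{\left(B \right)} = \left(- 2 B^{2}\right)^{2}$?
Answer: $-640618$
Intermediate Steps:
$a{\left(X,c \right)} = X + \left(2 + c\right)^{2}$ ($a{\left(X,c \right)} = \left(2 + c\right)^{2} + X = X + \left(2 + c\right)^{2}$)
$d{\left(B \right)} = 4 B^{4}$
$-618 - d{\left(a{\left(\left(6 + 4\right) \left(-2\right),-2 \right)} \right)} = -618 - 4 \left(\left(6 + 4\right) \left(-2\right) + \left(2 - 2\right)^{2}\right)^{4} = -618 - 4 \left(10 \left(-2\right) + 0^{2}\right)^{4} = -618 - 4 \left(-20 + 0\right)^{4} = -618 - 4 \left(-20\right)^{4} = -618 - 4 \cdot 160000 = -618 - 640000 = -640618$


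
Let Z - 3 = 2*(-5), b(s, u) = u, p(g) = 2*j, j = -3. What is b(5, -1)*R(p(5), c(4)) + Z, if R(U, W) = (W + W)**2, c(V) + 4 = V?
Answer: -7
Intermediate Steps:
c(V) = -4 + V
p(g) = -6 (p(g) = 2*(-3) = -6)
R(U, W) = 4*W**2 (R(U, W) = (2*W)**2 = 4*W**2)
Z = -7 (Z = 3 + 2*(-5) = 3 - 10 = -7)
b(5, -1)*R(p(5), c(4)) + Z = -4*(-4 + 4)**2 - 7 = -4*0**2 - 7 = -4*0 - 7 = -1*0 - 7 = 0 - 7 = -7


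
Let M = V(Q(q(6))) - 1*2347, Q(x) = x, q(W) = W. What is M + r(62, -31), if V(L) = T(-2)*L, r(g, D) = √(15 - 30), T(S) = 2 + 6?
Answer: -2299 + I*√15 ≈ -2299.0 + 3.873*I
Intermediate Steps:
T(S) = 8
r(g, D) = I*√15 (r(g, D) = √(-15) = I*√15)
V(L) = 8*L
M = -2299 (M = 8*6 - 1*2347 = 48 - 2347 = -2299)
M + r(62, -31) = -2299 + I*√15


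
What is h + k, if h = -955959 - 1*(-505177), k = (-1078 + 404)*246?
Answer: -616586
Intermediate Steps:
k = -165804 (k = -674*246 = -165804)
h = -450782 (h = -955959 + 505177 = -450782)
h + k = -450782 - 165804 = -616586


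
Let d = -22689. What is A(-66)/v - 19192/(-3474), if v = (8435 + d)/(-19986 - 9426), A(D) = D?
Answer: -1617534560/12379599 ≈ -130.66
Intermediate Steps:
v = 7127/14706 (v = (8435 - 22689)/(-19986 - 9426) = -14254/(-29412) = -14254*(-1/29412) = 7127/14706 ≈ 0.48463)
A(-66)/v - 19192/(-3474) = -66/7127/14706 - 19192/(-3474) = -66*14706/7127 - 19192*(-1/3474) = -970596/7127 + 9596/1737 = -1617534560/12379599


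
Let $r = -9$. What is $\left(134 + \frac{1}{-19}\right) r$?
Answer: $- \frac{22905}{19} \approx -1205.5$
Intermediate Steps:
$\left(134 + \frac{1}{-19}\right) r = \left(134 + \frac{1}{-19}\right) \left(-9\right) = \left(134 - \frac{1}{19}\right) \left(-9\right) = \frac{2545}{19} \left(-9\right) = - \frac{22905}{19}$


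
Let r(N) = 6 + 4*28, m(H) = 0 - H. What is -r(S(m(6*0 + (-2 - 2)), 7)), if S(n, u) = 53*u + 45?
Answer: -118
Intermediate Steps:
m(H) = -H
S(n, u) = 45 + 53*u
r(N) = 118 (r(N) = 6 + 112 = 118)
-r(S(m(6*0 + (-2 - 2)), 7)) = -1*118 = -118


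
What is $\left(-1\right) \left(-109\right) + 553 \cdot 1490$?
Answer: $824079$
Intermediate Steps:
$\left(-1\right) \left(-109\right) + 553 \cdot 1490 = 109 + 823970 = 824079$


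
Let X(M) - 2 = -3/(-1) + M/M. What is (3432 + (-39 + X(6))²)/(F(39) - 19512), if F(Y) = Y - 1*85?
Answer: -411/1778 ≈ -0.23116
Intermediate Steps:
F(Y) = -85 + Y (F(Y) = Y - 85 = -85 + Y)
X(M) = 6 (X(M) = 2 + (-3/(-1) + M/M) = 2 + (-3*(-1) + 1) = 2 + (3 + 1) = 2 + 4 = 6)
(3432 + (-39 + X(6))²)/(F(39) - 19512) = (3432 + (-39 + 6)²)/((-85 + 39) - 19512) = (3432 + (-33)²)/(-46 - 19512) = (3432 + 1089)/(-19558) = 4521*(-1/19558) = -411/1778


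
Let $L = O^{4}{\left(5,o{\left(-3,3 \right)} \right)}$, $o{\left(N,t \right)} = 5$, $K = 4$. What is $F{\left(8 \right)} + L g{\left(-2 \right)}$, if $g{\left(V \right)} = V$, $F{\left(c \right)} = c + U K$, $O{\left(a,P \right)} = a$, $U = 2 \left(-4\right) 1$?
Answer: $-1274$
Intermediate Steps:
$U = -8$ ($U = \left(-8\right) 1 = -8$)
$F{\left(c \right)} = -32 + c$ ($F{\left(c \right)} = c - 32 = -32 + c$)
$L = 625$ ($L = 5^{4} = 625$)
$F{\left(8 \right)} + L g{\left(-2 \right)} = \left(-32 + 8\right) + 625 \left(-2\right) = -24 - 1250 = -1274$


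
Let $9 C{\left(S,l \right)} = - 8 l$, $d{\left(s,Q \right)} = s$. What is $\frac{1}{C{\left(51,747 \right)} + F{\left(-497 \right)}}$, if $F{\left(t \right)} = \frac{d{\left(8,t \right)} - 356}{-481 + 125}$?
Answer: $- \frac{89}{59009} \approx -0.0015082$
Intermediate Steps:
$C{\left(S,l \right)} = - \frac{8 l}{9}$ ($C{\left(S,l \right)} = \frac{\left(-8\right) l}{9} = - \frac{8 l}{9}$)
$F{\left(t \right)} = \frac{87}{89}$ ($F{\left(t \right)} = \frac{8 - 356}{-481 + 125} = - \frac{348}{-356} = \left(-348\right) \left(- \frac{1}{356}\right) = \frac{87}{89}$)
$\frac{1}{C{\left(51,747 \right)} + F{\left(-497 \right)}} = \frac{1}{\left(- \frac{8}{9}\right) 747 + \frac{87}{89}} = \frac{1}{-664 + \frac{87}{89}} = \frac{1}{- \frac{59009}{89}} = - \frac{89}{59009}$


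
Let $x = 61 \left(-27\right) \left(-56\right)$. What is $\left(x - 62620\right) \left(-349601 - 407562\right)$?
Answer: $-22421110756$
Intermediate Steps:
$x = 92232$ ($x = \left(-1647\right) \left(-56\right) = 92232$)
$\left(x - 62620\right) \left(-349601 - 407562\right) = \left(92232 - 62620\right) \left(-349601 - 407562\right) = 29612 \left(-757163\right) = -22421110756$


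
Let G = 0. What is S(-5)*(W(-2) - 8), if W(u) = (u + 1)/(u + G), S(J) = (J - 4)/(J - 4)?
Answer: -15/2 ≈ -7.5000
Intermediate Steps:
S(J) = 1 (S(J) = (-4 + J)/(-4 + J) = 1)
W(u) = (1 + u)/u (W(u) = (u + 1)/(u + 0) = (1 + u)/u)
S(-5)*(W(-2) - 8) = 1*((1 - 2)/(-2) - 8) = 1*(-½*(-1) - 8) = 1*(½ - 8) = 1*(-15/2) = -15/2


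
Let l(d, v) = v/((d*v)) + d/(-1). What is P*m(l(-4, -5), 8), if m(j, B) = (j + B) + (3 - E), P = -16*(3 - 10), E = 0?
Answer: 1652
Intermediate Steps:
l(d, v) = 1/d - d (l(d, v) = v*(1/(d*v)) + d*(-1) = 1/d - d)
P = 112 (P = -16*(-7) = 112)
m(j, B) = 3 + B + j (m(j, B) = (j + B) + (3 - 1*0) = (B + j) + (3 + 0) = (B + j) + 3 = 3 + B + j)
P*m(l(-4, -5), 8) = 112*(3 + 8 + (1/(-4) - 1*(-4))) = 112*(3 + 8 + (-¼ + 4)) = 112*(3 + 8 + 15/4) = 112*(59/4) = 1652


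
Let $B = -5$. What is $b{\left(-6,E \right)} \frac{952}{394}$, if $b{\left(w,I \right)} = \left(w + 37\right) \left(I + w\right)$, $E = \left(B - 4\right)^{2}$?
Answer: $\frac{1106700}{197} \approx 5617.8$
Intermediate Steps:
$E = 81$ ($E = \left(-5 - 4\right)^{2} = \left(-9\right)^{2} = 81$)
$b{\left(w,I \right)} = \left(37 + w\right) \left(I + w\right)$
$b{\left(-6,E \right)} \frac{952}{394} = \left(\left(-6\right)^{2} + 37 \cdot 81 + 37 \left(-6\right) + 81 \left(-6\right)\right) \frac{952}{394} = \left(36 + 2997 - 222 - 486\right) 952 \cdot \frac{1}{394} = 2325 \cdot \frac{476}{197} = \frac{1106700}{197}$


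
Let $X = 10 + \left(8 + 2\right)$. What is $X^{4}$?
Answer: $160000$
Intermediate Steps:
$X = 20$ ($X = 10 + 10 = 20$)
$X^{4} = 20^{4} = 160000$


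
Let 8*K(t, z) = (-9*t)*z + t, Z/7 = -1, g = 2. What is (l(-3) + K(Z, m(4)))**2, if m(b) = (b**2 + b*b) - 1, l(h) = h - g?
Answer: 908209/16 ≈ 56763.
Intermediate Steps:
Z = -7 (Z = 7*(-1) = -7)
l(h) = -2 + h (l(h) = h - 1*2 = h - 2 = -2 + h)
m(b) = -1 + 2*b**2 (m(b) = (b**2 + b**2) - 1 = 2*b**2 - 1 = -1 + 2*b**2)
K(t, z) = t/8 - 9*t*z/8 (K(t, z) = ((-9*t)*z + t)/8 = (-9*t*z + t)/8 = (t - 9*t*z)/8 = t/8 - 9*t*z/8)
(l(-3) + K(Z, m(4)))**2 = ((-2 - 3) + (1/8)*(-7)*(1 - 9*(-1 + 2*4**2)))**2 = (-5 + (1/8)*(-7)*(1 - 9*(-1 + 2*16)))**2 = (-5 + (1/8)*(-7)*(1 - 9*(-1 + 32)))**2 = (-5 + (1/8)*(-7)*(1 - 9*31))**2 = (-5 + (1/8)*(-7)*(1 - 279))**2 = (-5 + (1/8)*(-7)*(-278))**2 = (-5 + 973/4)**2 = (953/4)**2 = 908209/16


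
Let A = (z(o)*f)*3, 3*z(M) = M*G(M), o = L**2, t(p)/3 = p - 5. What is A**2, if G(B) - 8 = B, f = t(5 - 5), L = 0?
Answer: 0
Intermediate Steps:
t(p) = -15 + 3*p (t(p) = 3*(p - 5) = 3*(-5 + p) = -15 + 3*p)
f = -15 (f = -15 + 3*(5 - 5) = -15 + 3*0 = -15 + 0 = -15)
G(B) = 8 + B
o = 0 (o = 0**2 = 0)
z(M) = M*(8 + M)/3 (z(M) = (M*(8 + M))/3 = M*(8 + M)/3)
A = 0 (A = (((1/3)*0*(8 + 0))*(-15))*3 = (((1/3)*0*8)*(-15))*3 = (0*(-15))*3 = 0*3 = 0)
A**2 = 0**2 = 0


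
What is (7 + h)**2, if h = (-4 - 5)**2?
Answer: 7744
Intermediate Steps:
h = 81 (h = (-9)**2 = 81)
(7 + h)**2 = (7 + 81)**2 = 88**2 = 7744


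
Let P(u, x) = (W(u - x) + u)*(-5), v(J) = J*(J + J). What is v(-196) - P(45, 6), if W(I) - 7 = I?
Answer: 77287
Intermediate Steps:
W(I) = 7 + I
v(J) = 2*J² (v(J) = J*(2*J) = 2*J²)
P(u, x) = -35 - 10*u + 5*x (P(u, x) = ((7 + (u - x)) + u)*(-5) = ((7 + u - x) + u)*(-5) = (7 - x + 2*u)*(-5) = -35 - 10*u + 5*x)
v(-196) - P(45, 6) = 2*(-196)² - (-35 - 10*45 + 5*6) = 2*38416 - (-35 - 450 + 30) = 76832 - 1*(-455) = 76832 + 455 = 77287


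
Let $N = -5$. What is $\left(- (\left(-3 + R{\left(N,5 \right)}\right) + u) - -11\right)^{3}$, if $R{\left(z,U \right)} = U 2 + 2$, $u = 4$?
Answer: $-8$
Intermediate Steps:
$R{\left(z,U \right)} = 2 + 2 U$ ($R{\left(z,U \right)} = 2 U + 2 = 2 + 2 U$)
$\left(- (\left(-3 + R{\left(N,5 \right)}\right) + u) - -11\right)^{3} = \left(- (\left(-3 + \left(2 + 2 \cdot 5\right)\right) + 4) - -11\right)^{3} = \left(- (\left(-3 + \left(2 + 10\right)\right) + 4) + 11\right)^{3} = \left(- (\left(-3 + 12\right) + 4) + 11\right)^{3} = \left(- (9 + 4) + 11\right)^{3} = \left(\left(-1\right) 13 + 11\right)^{3} = \left(-13 + 11\right)^{3} = \left(-2\right)^{3} = -8$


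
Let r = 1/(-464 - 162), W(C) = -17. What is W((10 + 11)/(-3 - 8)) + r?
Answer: -10643/626 ≈ -17.002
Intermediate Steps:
r = -1/626 (r = 1/(-626) = -1/626 ≈ -0.0015974)
W((10 + 11)/(-3 - 8)) + r = -17 - 1/626 = -10643/626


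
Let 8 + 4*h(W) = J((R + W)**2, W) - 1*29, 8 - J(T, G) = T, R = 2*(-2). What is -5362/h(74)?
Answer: 21448/4929 ≈ 4.3514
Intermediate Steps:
R = -4
J(T, G) = 8 - T
h(W) = -29/4 - (-4 + W)**2/4 (h(W) = -2 + ((8 - (-4 + W)**2) - 1*29)/4 = -2 + ((8 - (-4 + W)**2) - 29)/4 = -2 + (-21 - (-4 + W)**2)/4 = -2 + (-21/4 - (-4 + W)**2/4) = -29/4 - (-4 + W)**2/4)
-5362/h(74) = -5362/(-29/4 - (-4 + 74)**2/4) = -5362/(-29/4 - 1/4*70**2) = -5362/(-29/4 - 1/4*4900) = -5362/(-29/4 - 1225) = -5362/(-4929/4) = -5362*(-4/4929) = 21448/4929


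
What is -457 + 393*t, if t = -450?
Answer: -177307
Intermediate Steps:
-457 + 393*t = -457 + 393*(-450) = -457 - 176850 = -177307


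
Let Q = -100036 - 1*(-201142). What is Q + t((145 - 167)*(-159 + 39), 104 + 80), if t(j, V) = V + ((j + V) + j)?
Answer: 106754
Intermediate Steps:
t(j, V) = 2*V + 2*j (t(j, V) = V + ((V + j) + j) = V + (V + 2*j) = 2*V + 2*j)
Q = 101106 (Q = -100036 + 201142 = 101106)
Q + t((145 - 167)*(-159 + 39), 104 + 80) = 101106 + (2*(104 + 80) + 2*((145 - 167)*(-159 + 39))) = 101106 + (2*184 + 2*(-22*(-120))) = 101106 + (368 + 2*2640) = 101106 + (368 + 5280) = 101106 + 5648 = 106754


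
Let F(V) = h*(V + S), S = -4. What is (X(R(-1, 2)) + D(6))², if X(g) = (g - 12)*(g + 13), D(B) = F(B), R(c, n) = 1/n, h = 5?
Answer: 337561/16 ≈ 21098.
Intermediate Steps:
F(V) = -20 + 5*V (F(V) = 5*(V - 4) = 5*(-4 + V) = -20 + 5*V)
D(B) = -20 + 5*B
X(g) = (-12 + g)*(13 + g)
(X(R(-1, 2)) + D(6))² = ((-156 + 1/2 + (1/2)²) + (-20 + 5*6))² = ((-156 + ½ + (½)²) + (-20 + 30))² = ((-156 + ½ + ¼) + 10)² = (-621/4 + 10)² = (-581/4)² = 337561/16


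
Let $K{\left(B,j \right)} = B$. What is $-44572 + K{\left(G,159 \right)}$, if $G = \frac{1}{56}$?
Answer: $- \frac{2496031}{56} \approx -44572.0$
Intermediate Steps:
$G = \frac{1}{56} \approx 0.017857$
$-44572 + K{\left(G,159 \right)} = -44572 + \frac{1}{56} = - \frac{2496031}{56}$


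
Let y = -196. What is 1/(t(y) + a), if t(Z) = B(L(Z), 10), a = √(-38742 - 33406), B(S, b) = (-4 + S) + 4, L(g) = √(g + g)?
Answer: -I/(2*√18037 + 14*√2) ≈ -0.0034674*I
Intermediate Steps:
L(g) = √2*√g (L(g) = √(2*g) = √2*√g)
B(S, b) = S
a = 2*I*√18037 (a = √(-72148) = 2*I*√18037 ≈ 268.6*I)
t(Z) = √2*√Z
1/(t(y) + a) = 1/(√2*√(-196) + 2*I*√18037) = 1/(√2*(14*I) + 2*I*√18037) = 1/(14*I*√2 + 2*I*√18037) = 1/(2*I*√18037 + 14*I*√2)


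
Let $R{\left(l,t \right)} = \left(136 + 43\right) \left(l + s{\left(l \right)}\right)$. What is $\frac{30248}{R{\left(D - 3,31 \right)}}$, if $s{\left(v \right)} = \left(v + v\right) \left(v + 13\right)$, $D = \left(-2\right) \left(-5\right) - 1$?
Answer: $\frac{15124}{20943} \approx 0.72215$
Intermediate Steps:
$D = 9$ ($D = 10 - 1 = 9$)
$s{\left(v \right)} = 2 v \left(13 + v\right)$
$R{\left(l,t \right)} = 179 l + 358 l \left(13 + l\right)$ ($R{\left(l,t \right)} = \left(136 + 43\right) \left(l + 2 l \left(13 + l\right)\right) = 179 \left(l + 2 l \left(13 + l\right)\right) = 179 l + 358 l \left(13 + l\right)$)
$\frac{30248}{R{\left(D - 3,31 \right)}} = \frac{30248}{179 \left(9 - 3\right) \left(27 + 2 \left(9 - 3\right)\right)} = \frac{30248}{179 \cdot 6 \left(27 + 2 \cdot 6\right)} = \frac{30248}{179 \cdot 6 \left(27 + 12\right)} = \frac{30248}{179 \cdot 6 \cdot 39} = \frac{30248}{41886} = 30248 \cdot \frac{1}{41886} = \frac{15124}{20943}$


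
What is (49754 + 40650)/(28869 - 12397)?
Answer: 22601/4118 ≈ 5.4883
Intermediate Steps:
(49754 + 40650)/(28869 - 12397) = 90404/16472 = 90404*(1/16472) = 22601/4118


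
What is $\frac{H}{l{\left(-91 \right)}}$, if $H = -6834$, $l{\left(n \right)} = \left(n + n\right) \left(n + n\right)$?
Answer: $- \frac{3417}{16562} \approx -0.20632$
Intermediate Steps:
$l{\left(n \right)} = 4 n^{2}$ ($l{\left(n \right)} = 2 n 2 n = 4 n^{2}$)
$\frac{H}{l{\left(-91 \right)}} = - \frac{6834}{4 \left(-91\right)^{2}} = - \frac{6834}{4 \cdot 8281} = - \frac{6834}{33124} = \left(-6834\right) \frac{1}{33124} = - \frac{3417}{16562}$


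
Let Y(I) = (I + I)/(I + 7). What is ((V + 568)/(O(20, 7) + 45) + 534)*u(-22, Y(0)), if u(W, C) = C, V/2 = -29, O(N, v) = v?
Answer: 0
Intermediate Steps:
V = -58 (V = 2*(-29) = -58)
Y(I) = 2*I/(7 + I) (Y(I) = (2*I)/(7 + I) = 2*I/(7 + I))
((V + 568)/(O(20, 7) + 45) + 534)*u(-22, Y(0)) = ((-58 + 568)/(7 + 45) + 534)*(2*0/(7 + 0)) = (510/52 + 534)*(2*0/7) = (510*(1/52) + 534)*(2*0*(⅐)) = (255/26 + 534)*0 = (14139/26)*0 = 0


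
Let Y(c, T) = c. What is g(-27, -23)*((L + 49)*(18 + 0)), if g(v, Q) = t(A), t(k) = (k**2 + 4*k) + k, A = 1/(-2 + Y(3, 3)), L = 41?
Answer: 9720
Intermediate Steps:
A = 1 (A = 1/(-2 + 3) = 1/1 = 1)
t(k) = k**2 + 5*k
g(v, Q) = 6 (g(v, Q) = 1*(5 + 1) = 1*6 = 6)
g(-27, -23)*((L + 49)*(18 + 0)) = 6*((41 + 49)*(18 + 0)) = 6*(90*18) = 6*1620 = 9720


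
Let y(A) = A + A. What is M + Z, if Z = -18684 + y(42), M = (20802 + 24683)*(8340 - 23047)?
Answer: -668966495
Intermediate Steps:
y(A) = 2*A
M = -668947895 (M = 45485*(-14707) = -668947895)
Z = -18600 (Z = -18684 + 2*42 = -18684 + 84 = -18600)
M + Z = -668947895 - 18600 = -668966495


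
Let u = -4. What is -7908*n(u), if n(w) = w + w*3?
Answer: 126528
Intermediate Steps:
n(w) = 4*w (n(w) = w + 3*w = 4*w)
-7908*n(u) = -31632*(-4) = -7908*(-16) = 126528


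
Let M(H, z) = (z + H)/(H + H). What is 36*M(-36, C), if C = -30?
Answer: 33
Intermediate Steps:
M(H, z) = (H + z)/(2*H) (M(H, z) = (H + z)/((2*H)) = (H + z)*(1/(2*H)) = (H + z)/(2*H))
36*M(-36, C) = 36*((1/2)*(-36 - 30)/(-36)) = 36*((1/2)*(-1/36)*(-66)) = 36*(11/12) = 33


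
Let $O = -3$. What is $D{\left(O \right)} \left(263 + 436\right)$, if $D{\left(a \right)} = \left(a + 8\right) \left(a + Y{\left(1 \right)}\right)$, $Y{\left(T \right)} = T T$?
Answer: $-6990$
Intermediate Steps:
$Y{\left(T \right)} = T^{2}$
$D{\left(a \right)} = \left(1 + a\right) \left(8 + a\right)$ ($D{\left(a \right)} = \left(a + 8\right) \left(a + 1^{2}\right) = \left(8 + a\right) \left(a + 1\right) = \left(8 + a\right) \left(1 + a\right) = \left(1 + a\right) \left(8 + a\right)$)
$D{\left(O \right)} \left(263 + 436\right) = \left(8 + \left(-3\right)^{2} + 9 \left(-3\right)\right) \left(263 + 436\right) = \left(8 + 9 - 27\right) 699 = \left(-10\right) 699 = -6990$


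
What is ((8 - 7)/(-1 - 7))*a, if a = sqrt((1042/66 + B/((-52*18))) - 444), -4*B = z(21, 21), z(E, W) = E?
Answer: -I*sqrt(560409278)/9152 ≈ -2.5866*I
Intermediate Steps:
B = -21/4 (B = -1/4*21 = -21/4 ≈ -5.2500)
a = I*sqrt(560409278)/1144 (a = sqrt((1042/66 - 21/(4*((-52*18)))) - 444) = sqrt((1042*(1/66) - 21/4/(-936)) - 444) = sqrt((521/33 - 21/4*(-1/936)) - 444) = sqrt((521/33 + 7/1248) - 444) = sqrt(72271/4576 - 444) = sqrt(-1959473/4576) = I*sqrt(560409278)/1144 ≈ 20.693*I)
((8 - 7)/(-1 - 7))*a = ((8 - 7)/(-1 - 7))*(I*sqrt(560409278)/1144) = (1/(-8))*(I*sqrt(560409278)/1144) = (1*(-1/8))*(I*sqrt(560409278)/1144) = -I*sqrt(560409278)/9152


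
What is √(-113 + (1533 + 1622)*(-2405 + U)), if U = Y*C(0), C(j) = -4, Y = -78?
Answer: 2*I*√1650882 ≈ 2569.7*I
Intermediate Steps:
U = 312 (U = -78*(-4) = 312)
√(-113 + (1533 + 1622)*(-2405 + U)) = √(-113 + (1533 + 1622)*(-2405 + 312)) = √(-113 + 3155*(-2093)) = √(-113 - 6603415) = √(-6603528) = 2*I*√1650882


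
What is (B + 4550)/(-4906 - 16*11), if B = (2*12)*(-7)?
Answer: -313/363 ≈ -0.86226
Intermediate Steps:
B = -168 (B = 24*(-7) = -168)
(B + 4550)/(-4906 - 16*11) = (-168 + 4550)/(-4906 - 16*11) = 4382/(-4906 - 176) = 4382/(-5082) = 4382*(-1/5082) = -313/363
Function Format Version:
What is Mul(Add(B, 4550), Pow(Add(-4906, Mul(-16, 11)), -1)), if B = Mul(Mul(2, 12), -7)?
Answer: Rational(-313, 363) ≈ -0.86226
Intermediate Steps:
B = -168 (B = Mul(24, -7) = -168)
Mul(Add(B, 4550), Pow(Add(-4906, Mul(-16, 11)), -1)) = Mul(Add(-168, 4550), Pow(Add(-4906, Mul(-16, 11)), -1)) = Mul(4382, Pow(Add(-4906, -176), -1)) = Mul(4382, Pow(-5082, -1)) = Mul(4382, Rational(-1, 5082)) = Rational(-313, 363)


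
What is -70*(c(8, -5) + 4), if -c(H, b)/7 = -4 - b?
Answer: 210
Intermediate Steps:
c(H, b) = 28 + 7*b (c(H, b) = -7*(-4 - b) = 28 + 7*b)
-70*(c(8, -5) + 4) = -70*((28 + 7*(-5)) + 4) = -70*((28 - 35) + 4) = -70*(-7 + 4) = -70*(-3) = 210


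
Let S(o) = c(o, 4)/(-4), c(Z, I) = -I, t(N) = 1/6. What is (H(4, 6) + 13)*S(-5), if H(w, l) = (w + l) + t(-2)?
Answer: 139/6 ≈ 23.167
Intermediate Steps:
t(N) = 1/6
H(w, l) = 1/6 + l + w (H(w, l) = (w + l) + 1/6 = (l + w) + 1/6 = 1/6 + l + w)
S(o) = 1 (S(o) = -1*4/(-4) = -4*(-1/4) = 1)
(H(4, 6) + 13)*S(-5) = ((1/6 + 6 + 4) + 13)*1 = (61/6 + 13)*1 = (139/6)*1 = 139/6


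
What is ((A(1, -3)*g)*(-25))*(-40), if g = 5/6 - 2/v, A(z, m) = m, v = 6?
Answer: -1500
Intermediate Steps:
g = 1/2 (g = 5/6 - 2/6 = 5*(1/6) - 2*1/6 = 5/6 - 1/3 = 1/2 ≈ 0.50000)
((A(1, -3)*g)*(-25))*(-40) = (-3*1/2*(-25))*(-40) = -3/2*(-25)*(-40) = (75/2)*(-40) = -1500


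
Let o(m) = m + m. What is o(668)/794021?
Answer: 1336/794021 ≈ 0.0016826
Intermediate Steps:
o(m) = 2*m
o(668)/794021 = (2*668)/794021 = 1336*(1/794021) = 1336/794021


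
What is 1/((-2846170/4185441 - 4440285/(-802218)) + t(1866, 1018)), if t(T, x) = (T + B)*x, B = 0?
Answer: 36103614066/68582167319222933 ≈ 5.2643e-7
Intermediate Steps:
t(T, x) = T*x (t(T, x) = (T + 0)*x = T*x)
1/((-2846170/4185441 - 4440285/(-802218)) + t(1866, 1018)) = 1/((-2846170/4185441 - 4440285/(-802218)) + 1866*1018) = 1/((-2846170*1/4185441 - 4440285*(-1/802218)) + 1899588) = 1/((-2846170/4185441 + 47745/8626) + 1899588) = 1/(175282818125/36103614066 + 1899588) = 1/(68582167319222933/36103614066) = 36103614066/68582167319222933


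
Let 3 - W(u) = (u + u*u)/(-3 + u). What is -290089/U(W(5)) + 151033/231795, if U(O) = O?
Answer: 22414330717/927180 ≈ 24175.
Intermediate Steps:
W(u) = 3 - (u + u²)/(-3 + u) (W(u) = 3 - (u + u*u)/(-3 + u) = 3 - (u + u²)/(-3 + u))
-290089/U(W(5)) + 151033/231795 = -290089*(-3 + 5)/(-9 - 1*5² + 2*5) + 151033/231795 = -290089*2/(-9 - 1*25 + 10) + 151033*(1/231795) = -290089*2/(-9 - 25 + 10) + 151033/231795 = -290089/((½)*(-24)) + 151033/231795 = -290089/(-12) + 151033/231795 = -290089*(-1/12) + 151033/231795 = 290089/12 + 151033/231795 = 22414330717/927180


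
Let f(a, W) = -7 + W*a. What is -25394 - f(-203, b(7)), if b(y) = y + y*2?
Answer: -21124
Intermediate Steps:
b(y) = 3*y (b(y) = y + 2*y = 3*y)
-25394 - f(-203, b(7)) = -25394 - (-7 + (3*7)*(-203)) = -25394 - (-7 + 21*(-203)) = -25394 - (-7 - 4263) = -25394 - 1*(-4270) = -25394 + 4270 = -21124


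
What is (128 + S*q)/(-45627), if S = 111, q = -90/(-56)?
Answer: -8579/1277556 ≈ -0.0067152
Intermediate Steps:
q = 45/28 (q = -90*(-1/56) = 45/28 ≈ 1.6071)
(128 + S*q)/(-45627) = (128 + 111*(45/28))/(-45627) = (128 + 4995/28)*(-1/45627) = (8579/28)*(-1/45627) = -8579/1277556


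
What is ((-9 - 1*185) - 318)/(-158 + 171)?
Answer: -512/13 ≈ -39.385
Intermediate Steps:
((-9 - 1*185) - 318)/(-158 + 171) = ((-9 - 185) - 318)/13 = (-194 - 318)*(1/13) = -512*1/13 = -512/13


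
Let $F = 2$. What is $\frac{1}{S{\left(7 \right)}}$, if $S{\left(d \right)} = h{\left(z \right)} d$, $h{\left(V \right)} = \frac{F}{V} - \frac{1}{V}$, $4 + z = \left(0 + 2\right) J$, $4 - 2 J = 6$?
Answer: $- \frac{6}{7} \approx -0.85714$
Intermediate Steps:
$J = -1$ ($J = 2 - 3 = -1$)
$z = -6$ ($z = -4 + \left(0 + 2\right) \left(-1\right) = -4 + 2 \left(-1\right) = -4 - 2 = -6$)
$h{\left(V \right)} = \frac{1}{V}$ ($h{\left(V \right)} = \frac{2}{V} - \frac{1}{V} = \frac{1}{V}$)
$S{\left(d \right)} = - \frac{d}{6}$ ($S{\left(d \right)} = \frac{d}{-6} = - \frac{d}{6}$)
$\frac{1}{S{\left(7 \right)}} = \frac{1}{\left(- \frac{1}{6}\right) 7} = \frac{1}{- \frac{7}{6}} = - \frac{6}{7}$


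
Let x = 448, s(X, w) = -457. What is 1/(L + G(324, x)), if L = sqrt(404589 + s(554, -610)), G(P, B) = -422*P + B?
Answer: -34070/4642958567 - sqrt(101033)/9285917134 ≈ -7.3722e-6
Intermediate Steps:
G(P, B) = B - 422*P
L = 2*sqrt(101033) (L = sqrt(404589 - 457) = sqrt(404132) = 2*sqrt(101033) ≈ 635.71)
1/(L + G(324, x)) = 1/(2*sqrt(101033) + (448 - 422*324)) = 1/(2*sqrt(101033) + (448 - 136728)) = 1/(2*sqrt(101033) - 136280) = 1/(-136280 + 2*sqrt(101033))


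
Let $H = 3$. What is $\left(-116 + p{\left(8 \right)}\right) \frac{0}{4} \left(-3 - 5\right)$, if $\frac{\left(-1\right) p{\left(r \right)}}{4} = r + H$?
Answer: $0$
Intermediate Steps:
$p{\left(r \right)} = -12 - 4 r$ ($p{\left(r \right)} = - 4 \left(r + 3\right) = - 4 \left(3 + r\right) = -12 - 4 r$)
$\left(-116 + p{\left(8 \right)}\right) \frac{0}{4} \left(-3 - 5\right) = \left(-116 - 44\right) \frac{0}{4} \left(-3 - 5\right) = \left(-116 - 44\right) 0 \cdot \frac{1}{4} \left(-8\right) = \left(-116 - 44\right) 0 \left(-8\right) = \left(-160\right) 0 = 0$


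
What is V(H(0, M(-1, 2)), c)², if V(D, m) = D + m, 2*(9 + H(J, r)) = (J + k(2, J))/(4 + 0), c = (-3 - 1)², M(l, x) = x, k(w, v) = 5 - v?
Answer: 3721/64 ≈ 58.141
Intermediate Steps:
c = 16 (c = (-4)² = 16)
H(J, r) = -67/8 (H(J, r) = -9 + ((J + (5 - J))/(4 + 0))/2 = -9 + (5/4)/2 = -9 + (5*(¼))/2 = -9 + (½)*(5/4) = -9 + 5/8 = -67/8)
V(H(0, M(-1, 2)), c)² = (-67/8 + 16)² = (61/8)² = 3721/64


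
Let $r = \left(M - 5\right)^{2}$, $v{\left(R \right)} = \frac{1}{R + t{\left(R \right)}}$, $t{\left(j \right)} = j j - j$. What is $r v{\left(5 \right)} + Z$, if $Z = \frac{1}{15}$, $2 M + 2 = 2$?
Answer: $\frac{16}{15} \approx 1.0667$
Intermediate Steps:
$t{\left(j \right)} = j^{2} - j$
$M = 0$ ($M = -1 + \frac{1}{2} \cdot 2 = -1 + 1 = 0$)
$v{\left(R \right)} = \frac{1}{R + R \left(-1 + R\right)}$
$r = 25$ ($r = \left(0 - 5\right)^{2} = \left(-5\right)^{2} = 25$)
$Z = \frac{1}{15} \approx 0.066667$
$r v{\left(5 \right)} + Z = \frac{25}{25} + \frac{1}{15} = 25 \cdot \frac{1}{25} + \frac{1}{15} = 1 + \frac{1}{15} = \frac{16}{15}$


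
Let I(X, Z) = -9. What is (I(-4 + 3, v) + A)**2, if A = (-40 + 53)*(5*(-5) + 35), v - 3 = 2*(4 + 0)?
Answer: 14641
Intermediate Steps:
v = 11 (v = 3 + 2*(4 + 0) = 3 + 2*4 = 3 + 8 = 11)
A = 130 (A = 13*(-25 + 35) = 13*10 = 130)
(I(-4 + 3, v) + A)**2 = (-9 + 130)**2 = 121**2 = 14641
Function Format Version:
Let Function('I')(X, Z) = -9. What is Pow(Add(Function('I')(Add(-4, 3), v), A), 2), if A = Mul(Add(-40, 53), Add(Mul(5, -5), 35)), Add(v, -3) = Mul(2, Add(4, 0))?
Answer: 14641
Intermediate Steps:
v = 11 (v = Add(3, Mul(2, Add(4, 0))) = Add(3, Mul(2, 4)) = Add(3, 8) = 11)
A = 130 (A = Mul(13, Add(-25, 35)) = Mul(13, 10) = 130)
Pow(Add(Function('I')(Add(-4, 3), v), A), 2) = Pow(Add(-9, 130), 2) = Pow(121, 2) = 14641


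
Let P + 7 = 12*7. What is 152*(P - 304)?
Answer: -34504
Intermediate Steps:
P = 77 (P = -7 + 12*7 = -7 + 84 = 77)
152*(P - 304) = 152*(77 - 304) = 152*(-227) = -34504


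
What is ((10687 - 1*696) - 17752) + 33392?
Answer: 25631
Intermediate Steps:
((10687 - 1*696) - 17752) + 33392 = ((10687 - 696) - 17752) + 33392 = (9991 - 17752) + 33392 = -7761 + 33392 = 25631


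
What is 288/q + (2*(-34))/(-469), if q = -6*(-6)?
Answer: 3820/469 ≈ 8.1450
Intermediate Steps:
q = 36
288/q + (2*(-34))/(-469) = 288/36 + (2*(-34))/(-469) = 288*(1/36) - 68*(-1/469) = 8 + 68/469 = 3820/469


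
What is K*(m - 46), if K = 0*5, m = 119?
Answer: 0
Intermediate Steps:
K = 0
K*(m - 46) = 0*(119 - 46) = 0*73 = 0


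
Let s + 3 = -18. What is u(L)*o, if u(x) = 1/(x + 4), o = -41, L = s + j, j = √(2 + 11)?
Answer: 697/276 + 41*√13/276 ≈ 3.0610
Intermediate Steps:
s = -21 (s = -3 - 18 = -21)
j = √13 ≈ 3.6056
L = -21 + √13 ≈ -17.394
u(x) = 1/(4 + x)
u(L)*o = -41/(4 + (-21 + √13)) = -41/(-17 + √13)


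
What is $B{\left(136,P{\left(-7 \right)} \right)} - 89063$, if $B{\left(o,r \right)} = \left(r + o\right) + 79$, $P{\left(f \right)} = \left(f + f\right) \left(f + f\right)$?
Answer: $-88652$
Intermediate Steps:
$P{\left(f \right)} = 4 f^{2}$ ($P{\left(f \right)} = 2 f 2 f = 4 f^{2}$)
$B{\left(o,r \right)} = 79 + o + r$ ($B{\left(o,r \right)} = \left(o + r\right) + 79 = 79 + o + r$)
$B{\left(136,P{\left(-7 \right)} \right)} - 89063 = \left(79 + 136 + 4 \left(-7\right)^{2}\right) - 89063 = \left(79 + 136 + 4 \cdot 49\right) - 89063 = \left(79 + 136 + 196\right) - 89063 = 411 - 89063 = -88652$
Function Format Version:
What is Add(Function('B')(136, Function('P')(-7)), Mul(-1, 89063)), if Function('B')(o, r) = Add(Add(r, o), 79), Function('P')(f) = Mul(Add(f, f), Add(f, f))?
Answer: -88652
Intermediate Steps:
Function('P')(f) = Mul(4, Pow(f, 2)) (Function('P')(f) = Mul(Mul(2, f), Mul(2, f)) = Mul(4, Pow(f, 2)))
Function('B')(o, r) = Add(79, o, r) (Function('B')(o, r) = Add(Add(o, r), 79) = Add(79, o, r))
Add(Function('B')(136, Function('P')(-7)), Mul(-1, 89063)) = Add(Add(79, 136, Mul(4, Pow(-7, 2))), Mul(-1, 89063)) = Add(Add(79, 136, Mul(4, 49)), -89063) = Add(Add(79, 136, 196), -89063) = Add(411, -89063) = -88652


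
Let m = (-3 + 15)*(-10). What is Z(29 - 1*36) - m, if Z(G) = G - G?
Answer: 120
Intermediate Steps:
m = -120 (m = 12*(-10) = -120)
Z(G) = 0
Z(29 - 1*36) - m = 0 - 1*(-120) = 0 + 120 = 120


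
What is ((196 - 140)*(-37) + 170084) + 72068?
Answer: 240080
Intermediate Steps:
((196 - 140)*(-37) + 170084) + 72068 = (56*(-37) + 170084) + 72068 = (-2072 + 170084) + 72068 = 168012 + 72068 = 240080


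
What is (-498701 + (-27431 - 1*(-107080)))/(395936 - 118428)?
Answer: -104763/69377 ≈ -1.5101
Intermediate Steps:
(-498701 + (-27431 - 1*(-107080)))/(395936 - 118428) = (-498701 + (-27431 + 107080))/277508 = (-498701 + 79649)*(1/277508) = -419052*1/277508 = -104763/69377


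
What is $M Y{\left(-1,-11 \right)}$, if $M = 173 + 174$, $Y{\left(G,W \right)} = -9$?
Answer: $-3123$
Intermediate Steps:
$M = 347$
$M Y{\left(-1,-11 \right)} = 347 \left(-9\right) = -3123$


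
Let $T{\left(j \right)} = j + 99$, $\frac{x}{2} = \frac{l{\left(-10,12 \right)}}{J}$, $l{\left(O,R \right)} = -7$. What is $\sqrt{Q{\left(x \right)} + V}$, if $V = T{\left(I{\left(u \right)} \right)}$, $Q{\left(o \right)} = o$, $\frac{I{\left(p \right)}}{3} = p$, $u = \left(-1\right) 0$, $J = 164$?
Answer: $\frac{\sqrt{665102}}{82} \approx 9.9456$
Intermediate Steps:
$u = 0$
$I{\left(p \right)} = 3 p$
$x = - \frac{7}{82}$ ($x = 2 \left(- \frac{7}{164}\right) = - \frac{7}{82} \approx -0.085366$)
$T{\left(j \right)} = 99 + j$
$V = 99$ ($V = 99 + 3 \cdot 0 = 99 + 0 = 99$)
$\sqrt{Q{\left(x \right)} + V} = \sqrt{- \frac{7}{82} + 99} = \sqrt{\frac{8111}{82}} = \frac{\sqrt{665102}}{82}$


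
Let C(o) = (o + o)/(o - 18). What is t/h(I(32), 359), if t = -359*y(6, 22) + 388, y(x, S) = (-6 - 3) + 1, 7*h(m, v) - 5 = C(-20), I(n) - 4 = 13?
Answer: 86716/23 ≈ 3770.3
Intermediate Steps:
C(o) = 2*o/(-18 + o) (C(o) = (2*o)/(-18 + o) = 2*o/(-18 + o))
I(n) = 17 (I(n) = 4 + 13 = 17)
h(m, v) = 115/133 (h(m, v) = 5/7 + (2*(-20)/(-18 - 20))/7 = 5/7 + (2*(-20)/(-38))/7 = 5/7 + (2*(-20)*(-1/38))/7 = 5/7 + (⅐)*(20/19) = 5/7 + 20/133 = 115/133)
y(x, S) = -8 (y(x, S) = -9 + 1 = -8)
t = 3260 (t = -359*(-8) + 388 = 2872 + 388 = 3260)
t/h(I(32), 359) = 3260/(115/133) = 3260*(133/115) = 86716/23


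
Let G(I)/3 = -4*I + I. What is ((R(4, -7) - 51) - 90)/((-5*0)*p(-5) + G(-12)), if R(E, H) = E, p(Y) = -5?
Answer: -137/108 ≈ -1.2685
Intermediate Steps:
G(I) = -9*I (G(I) = 3*(-4*I + I) = 3*(-3*I) = -9*I)
((R(4, -7) - 51) - 90)/((-5*0)*p(-5) + G(-12)) = ((4 - 51) - 90)/(-5*0*(-5) - 9*(-12)) = (-47 - 90)/(0*(-5) + 108) = -137/(0 + 108) = -137/108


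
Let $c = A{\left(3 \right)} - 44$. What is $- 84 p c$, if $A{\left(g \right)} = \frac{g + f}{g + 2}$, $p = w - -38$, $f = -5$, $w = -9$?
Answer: $\frac{540792}{5} \approx 1.0816 \cdot 10^{5}$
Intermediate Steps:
$p = 29$ ($p = -9 - -38 = -9 + 38 = 29$)
$A{\left(g \right)} = \frac{-5 + g}{2 + g}$ ($A{\left(g \right)} = \frac{g - 5}{g + 2} = \frac{-5 + g}{2 + g}$)
$c = - \frac{222}{5}$ ($c = \frac{-5 + 3}{2 + 3} - 44 = \frac{1}{5} \left(-2\right) - 44 = - \frac{2}{5} - 44 = - \frac{222}{5} \approx -44.4$)
$- 84 p c = \left(-84\right) 29 \left(- \frac{222}{5}\right) = \left(-2436\right) \left(- \frac{222}{5}\right) = \frac{540792}{5}$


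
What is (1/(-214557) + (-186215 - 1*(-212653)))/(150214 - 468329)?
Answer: -1134491593/13650760011 ≈ -0.083108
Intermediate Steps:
(1/(-214557) + (-186215 - 1*(-212653)))/(150214 - 468329) = (-1/214557 + (-186215 + 212653))/(-318115) = (-1/214557 + 26438)*(-1/318115) = (5672457965/214557)*(-1/318115) = -1134491593/13650760011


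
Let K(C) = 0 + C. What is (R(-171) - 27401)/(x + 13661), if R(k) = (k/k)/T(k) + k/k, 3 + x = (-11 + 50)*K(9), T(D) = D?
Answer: -4685401/2395539 ≈ -1.9559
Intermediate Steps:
K(C) = C
x = 348 (x = -3 + (-11 + 50)*9 = -3 + 39*9 = -3 + 351 = 348)
R(k) = 1 + 1/k (R(k) = (k/k)/k + k/k = 1/k + 1 = 1 + 1/k)
(R(-171) - 27401)/(x + 13661) = ((1 - 171)/(-171) - 27401)/(348 + 13661) = (-1/171*(-170) - 27401)/14009 = (170/171 - 27401)*(1/14009) = -4685401/171*1/14009 = -4685401/2395539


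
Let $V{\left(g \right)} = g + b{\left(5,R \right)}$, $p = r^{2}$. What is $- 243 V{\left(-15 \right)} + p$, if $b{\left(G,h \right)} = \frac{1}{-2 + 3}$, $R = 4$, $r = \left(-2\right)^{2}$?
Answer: $3418$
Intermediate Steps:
$r = 4$
$b{\left(G,h \right)} = 1$ ($b{\left(G,h \right)} = 1^{-1} = 1$)
$p = 16$ ($p = 4^{2} = 16$)
$V{\left(g \right)} = 1 + g$ ($V{\left(g \right)} = g + 1 = 1 + g$)
$- 243 V{\left(-15 \right)} + p = - 243 \left(1 - 15\right) + 16 = \left(-243\right) \left(-14\right) + 16 = 3402 + 16 = 3418$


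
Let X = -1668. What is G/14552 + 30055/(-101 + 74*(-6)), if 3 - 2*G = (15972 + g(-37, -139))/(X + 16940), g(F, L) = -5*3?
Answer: -2671743712537/48447915392 ≈ -55.147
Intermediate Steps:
g(F, L) = -15
G = 29859/30544 (G = 3/2 - (15972 - 15)/(2*(-1668 + 16940)) = 3/2 - 15957/(2*15272) = 3/2 - 1/2*15957/15272 = 3/2 - 15957/30544 = 29859/30544 ≈ 0.97757)
G/14552 + 30055/(-101 + 74*(-6)) = (29859/30544)/14552 + 30055/(-101 + 74*(-6)) = (29859/30544)*(1/14552) + 30055/(-101 - 444) = 29859/444476288 + 30055/(-545) = 29859/444476288 + 30055*(-1/545) = 29859/444476288 - 6011/109 = -2671743712537/48447915392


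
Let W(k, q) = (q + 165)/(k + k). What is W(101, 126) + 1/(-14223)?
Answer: 4138691/2873046 ≈ 1.4405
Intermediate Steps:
W(k, q) = (165 + q)/(2*k) (W(k, q) = (165 + q)/((2*k)) = (165 + q)*(1/(2*k)) = (165 + q)/(2*k))
W(101, 126) + 1/(-14223) = (½)*(165 + 126)/101 + 1/(-14223) = (½)*(1/101)*291 - 1/14223 = 291/202 - 1/14223 = 4138691/2873046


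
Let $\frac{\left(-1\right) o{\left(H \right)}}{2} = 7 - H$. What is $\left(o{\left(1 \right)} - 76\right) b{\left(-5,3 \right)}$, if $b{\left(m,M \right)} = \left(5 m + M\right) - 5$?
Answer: $2376$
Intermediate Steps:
$o{\left(H \right)} = -14 + 2 H$ ($o{\left(H \right)} = - 2 \left(7 - H\right) = -14 + 2 H$)
$b{\left(m,M \right)} = -5 + M + 5 m$ ($b{\left(m,M \right)} = \left(M + 5 m\right) - 5 = -5 + M + 5 m$)
$\left(o{\left(1 \right)} - 76\right) b{\left(-5,3 \right)} = \left(\left(-14 + 2 \cdot 1\right) - 76\right) \left(-5 + 3 + 5 \left(-5\right)\right) = \left(\left(-14 + 2\right) - 76\right) \left(-5 + 3 - 25\right) = \left(-12 - 76\right) \left(-27\right) = \left(-88\right) \left(-27\right) = 2376$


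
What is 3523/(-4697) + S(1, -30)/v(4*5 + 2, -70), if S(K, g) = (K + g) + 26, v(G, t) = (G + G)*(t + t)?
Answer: -281657/375760 ≈ -0.74957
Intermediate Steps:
v(G, t) = 4*G*t (v(G, t) = (2*G)*(2*t) = 4*G*t)
S(K, g) = 26 + K + g
3523/(-4697) + S(1, -30)/v(4*5 + 2, -70) = 3523/(-4697) + (26 + 1 - 30)/((4*(4*5 + 2)*(-70))) = 3523*(-1/4697) - 3*(-1/(280*(20 + 2))) = -3523/4697 - 3/(4*22*(-70)) = -3523/4697 - 3/(-6160) = -3523/4697 - 3*(-1/6160) = -3523/4697 + 3/6160 = -281657/375760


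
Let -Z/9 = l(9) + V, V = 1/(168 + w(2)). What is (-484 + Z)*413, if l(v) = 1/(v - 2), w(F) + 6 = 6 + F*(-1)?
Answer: -33273935/166 ≈ -2.0045e+5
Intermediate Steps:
w(F) = -F (w(F) = -6 + (6 + F*(-1)) = -6 + (6 - F) = -F)
V = 1/166 (V = 1/(168 - 1*2) = 1/(168 - 2) = 1/166 ≈ 0.0060241)
l(v) = 1/(-2 + v)
Z = -1557/1162 (Z = -9*(1/(-2 + 9) + 1/166) = -9*(1/7 + 1/166) = -9*(⅐ + 1/166) = -9*173/1162 = -1557/1162 ≈ -1.3399)
(-484 + Z)*413 = (-484 - 1557/1162)*413 = -563965/1162*413 = -33273935/166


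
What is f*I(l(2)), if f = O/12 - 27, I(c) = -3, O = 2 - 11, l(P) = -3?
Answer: 333/4 ≈ 83.250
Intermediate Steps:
O = -9
f = -111/4 (f = -9/12 - 27 = -9*1/12 - 27 = -¾ - 27 = -111/4 ≈ -27.750)
f*I(l(2)) = -111/4*(-3) = 333/4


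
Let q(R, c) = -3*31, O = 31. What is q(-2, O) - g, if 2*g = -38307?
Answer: 38121/2 ≈ 19061.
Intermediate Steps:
g = -38307/2 (g = (½)*(-38307) = -38307/2 ≈ -19154.)
q(R, c) = -93
q(-2, O) - g = -93 - 1*(-38307/2) = -93 + 38307/2 = 38121/2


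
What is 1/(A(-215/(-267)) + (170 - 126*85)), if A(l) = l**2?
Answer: -71289/751339835 ≈ -9.4882e-5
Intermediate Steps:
1/(A(-215/(-267)) + (170 - 126*85)) = 1/((-215/(-267))**2 + (170 - 126*85)) = 1/((-215*(-1/267))**2 + (170 - 10710)) = 1/((215/267)**2 - 10540) = 1/(46225/71289 - 10540) = 1/(-751339835/71289) = -71289/751339835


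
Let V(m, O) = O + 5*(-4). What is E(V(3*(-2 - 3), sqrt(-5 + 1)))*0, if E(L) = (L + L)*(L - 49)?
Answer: 0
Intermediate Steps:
V(m, O) = -20 + O (V(m, O) = O - 20 = -20 + O)
E(L) = 2*L*(-49 + L) (E(L) = (2*L)*(-49 + L) = 2*L*(-49 + L))
E(V(3*(-2 - 3), sqrt(-5 + 1)))*0 = (2*(-20 + sqrt(-5 + 1))*(-49 + (-20 + sqrt(-5 + 1))))*0 = (2*(-20 + sqrt(-4))*(-49 + (-20 + sqrt(-4))))*0 = (2*(-20 + 2*I)*(-49 + (-20 + 2*I)))*0 = (2*(-20 + 2*I)*(-69 + 2*I))*0 = (2*(-69 + 2*I)*(-20 + 2*I))*0 = 0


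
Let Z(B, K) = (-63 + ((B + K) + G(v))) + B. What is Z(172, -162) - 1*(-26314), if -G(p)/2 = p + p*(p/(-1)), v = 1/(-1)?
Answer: 26437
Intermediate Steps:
v = -1
G(p) = -2*p + 2*p² (G(p) = -2*(p + p*(p/(-1))) = -2*(p + p*(p*(-1))) = -2*(p + p*(-p)) = -2*(p - p²) = -2*p + 2*p²)
Z(B, K) = -59 + K + 2*B (Z(B, K) = (-63 + ((B + K) + 2*(-1)*(-1 - 1))) + B = (-63 + ((B + K) + 2*(-1)*(-2))) + B = (-63 + ((B + K) + 4)) + B = (-63 + (4 + B + K)) + B = (-59 + B + K) + B = -59 + K + 2*B)
Z(172, -162) - 1*(-26314) = (-59 - 162 + 2*172) - 1*(-26314) = (-59 - 162 + 344) + 26314 = 123 + 26314 = 26437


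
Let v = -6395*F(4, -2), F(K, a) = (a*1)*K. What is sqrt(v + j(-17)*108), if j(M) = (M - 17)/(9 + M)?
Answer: sqrt(51619) ≈ 227.20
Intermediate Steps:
j(M) = (-17 + M)/(9 + M)
F(K, a) = K*a (F(K, a) = a*K = K*a)
v = 51160 (v = -25580*(-2) = -6395*(-8) = 51160)
sqrt(v + j(-17)*108) = sqrt(51160 + ((-17 - 17)/(9 - 17))*108) = sqrt(51160 + (-34/(-8))*108) = sqrt(51160 - 1/8*(-34)*108) = sqrt(51160 + (17/4)*108) = sqrt(51160 + 459) = sqrt(51619)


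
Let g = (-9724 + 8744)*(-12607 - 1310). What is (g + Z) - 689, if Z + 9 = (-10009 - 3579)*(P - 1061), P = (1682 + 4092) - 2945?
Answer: -10385622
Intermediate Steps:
P = 2829 (P = 5774 - 2945 = 2829)
Z = -24023593 (Z = -9 + (-10009 - 3579)*(2829 - 1061) = -9 - 13588*1768 = -9 - 24023584 = -24023593)
g = 13638660 (g = -980*(-13917) = 13638660)
(g + Z) - 689 = (13638660 - 24023593) - 689 = -10384933 - 689 = -10385622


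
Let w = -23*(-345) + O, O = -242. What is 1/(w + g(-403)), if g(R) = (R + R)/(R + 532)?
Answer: 129/991591 ≈ 0.00013009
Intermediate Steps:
g(R) = 2*R/(532 + R) (g(R) = (2*R)/(532 + R) = 2*R/(532 + R))
w = 7693 (w = -23*(-345) - 242 = 7935 - 242 = 7693)
1/(w + g(-403)) = 1/(7693 + 2*(-403)/(532 - 403)) = 1/(7693 + 2*(-403)/129) = 1/(7693 + 2*(-403)*(1/129)) = 1/(7693 - 806/129) = 1/(991591/129) = 129/991591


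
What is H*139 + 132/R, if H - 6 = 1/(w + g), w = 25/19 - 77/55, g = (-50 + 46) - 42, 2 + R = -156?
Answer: 287116765/345862 ≈ 830.15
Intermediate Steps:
R = -158 (R = -2 - 156 = -158)
g = -46 (g = -4 - 42 = -46)
w = -8/95 (w = 25*(1/19) - 77*1/55 = 25/19 - 7/5 = -8/95 ≈ -0.084211)
H = 26173/4378 (H = 6 + 1/(-8/95 - 46) = 6 + 1/(-4378/95) = 6 - 95/4378 = 26173/4378 ≈ 5.9783)
H*139 + 132/R = (26173/4378)*139 + 132/(-158) = 3638047/4378 + 132*(-1/158) = 3638047/4378 - 66/79 = 287116765/345862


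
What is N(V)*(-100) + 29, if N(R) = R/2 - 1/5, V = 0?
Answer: 49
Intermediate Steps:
N(R) = -⅕ + R/2 (N(R) = R*(½) - 1*⅕ = R/2 - ⅕ = -⅕ + R/2)
N(V)*(-100) + 29 = (-⅕ + (½)*0)*(-100) + 29 = (-⅕ + 0)*(-100) + 29 = -⅕*(-100) + 29 = 20 + 29 = 49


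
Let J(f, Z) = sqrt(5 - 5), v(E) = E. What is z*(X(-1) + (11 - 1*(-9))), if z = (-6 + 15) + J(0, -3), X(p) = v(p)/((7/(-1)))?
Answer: 1269/7 ≈ 181.29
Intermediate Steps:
J(f, Z) = 0 (J(f, Z) = sqrt(0) = 0)
X(p) = -p/7 (X(p) = p/((7/(-1))) = p/((7*(-1))) = p/(-7) = p*(-1/7) = -p/7)
z = 9 (z = (-6 + 15) + 0 = 9 + 0 = 9)
z*(X(-1) + (11 - 1*(-9))) = 9*(-1/7*(-1) + (11 - 1*(-9))) = 9*(1/7 + (11 + 9)) = 9*(1/7 + 20) = 9*(141/7) = 1269/7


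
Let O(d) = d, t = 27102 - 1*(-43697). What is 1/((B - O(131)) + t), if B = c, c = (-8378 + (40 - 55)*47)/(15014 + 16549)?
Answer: 31563/2230485001 ≈ 1.4151e-5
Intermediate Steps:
t = 70799 (t = 27102 + 43697 = 70799)
c = -9083/31563 (c = (-8378 - 15*47)/31563 = (-8378 - 705)*(1/31563) = -9083*1/31563 = -9083/31563 ≈ -0.28777)
B = -9083/31563 ≈ -0.28777
1/((B - O(131)) + t) = 1/((-9083/31563 - 1*131) + 70799) = 1/((-9083/31563 - 131) + 70799) = 1/(-4143836/31563 + 70799) = 1/(2230485001/31563) = 31563/2230485001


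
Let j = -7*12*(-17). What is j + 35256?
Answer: 36684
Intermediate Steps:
j = 1428 (j = -84*(-17) = 1428)
j + 35256 = 1428 + 35256 = 36684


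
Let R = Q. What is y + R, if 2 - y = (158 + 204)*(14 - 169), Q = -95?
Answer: 56017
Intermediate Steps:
R = -95
y = 56112 (y = 2 - (158 + 204)*(14 - 169) = 2 - 362*(-155) = 2 - 1*(-56110) = 2 + 56110 = 56112)
y + R = 56112 - 95 = 56017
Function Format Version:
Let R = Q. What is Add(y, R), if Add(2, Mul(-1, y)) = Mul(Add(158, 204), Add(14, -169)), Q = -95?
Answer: 56017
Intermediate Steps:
R = -95
y = 56112 (y = Add(2, Mul(-1, Mul(Add(158, 204), Add(14, -169)))) = Add(2, Mul(-1, Mul(362, -155))) = Add(2, Mul(-1, -56110)) = Add(2, 56110) = 56112)
Add(y, R) = Add(56112, -95) = 56017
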